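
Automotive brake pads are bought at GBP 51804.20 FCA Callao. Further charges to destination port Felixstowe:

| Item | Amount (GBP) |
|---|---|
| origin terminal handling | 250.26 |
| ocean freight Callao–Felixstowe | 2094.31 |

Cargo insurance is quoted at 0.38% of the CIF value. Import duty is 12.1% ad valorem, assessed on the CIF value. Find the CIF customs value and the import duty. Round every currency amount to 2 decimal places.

CIF value: GBP 54355.32; import duty: GBP 6576.99

Let C be the CIF value. C = FCA price + pre-shipment costs + freight + 0.38% × C
C − 0.38% × C = 51804.20 + 250.26 + 2094.31
0.9962 × C = 54148.77
C = 54148.77 / 0.9962 = 54355.32
Insurance premium = 0.38% × 54355.32 = 206.55
Import duty = 54355.32 × 12.1% = 6576.99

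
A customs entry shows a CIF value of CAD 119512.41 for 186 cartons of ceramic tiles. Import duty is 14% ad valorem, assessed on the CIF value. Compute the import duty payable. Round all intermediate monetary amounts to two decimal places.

Import duty: CAD 16731.74

Import duty = 119512.41 × 14% = 16731.74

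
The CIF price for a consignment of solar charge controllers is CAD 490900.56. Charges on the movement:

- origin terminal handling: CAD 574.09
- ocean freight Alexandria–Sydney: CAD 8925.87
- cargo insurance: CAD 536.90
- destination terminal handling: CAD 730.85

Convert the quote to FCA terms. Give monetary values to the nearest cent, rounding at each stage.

Not relevant to the conversion: destination terminal — on the buyer under both terms; not part of either seller's price.
From CIF to FCA, the seller no longer bears: origin terminal, freight, insurance.
FCA price = 490900.56 − 574.09 − 8925.87 − 536.90 = 480863.70

FCA price: CAD 480863.70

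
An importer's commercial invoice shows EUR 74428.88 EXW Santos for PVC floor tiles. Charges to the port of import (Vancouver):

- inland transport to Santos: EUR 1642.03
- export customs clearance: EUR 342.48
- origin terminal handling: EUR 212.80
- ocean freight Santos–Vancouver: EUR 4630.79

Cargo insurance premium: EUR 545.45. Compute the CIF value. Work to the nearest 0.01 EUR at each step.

CIF = EXW price + pre-shipment costs + freight + insurance
CIF = 74428.88 + 1642.03 + 342.48 + 212.80 + 4630.79 + 545.45 = 81802.43

CIF value: EUR 81802.43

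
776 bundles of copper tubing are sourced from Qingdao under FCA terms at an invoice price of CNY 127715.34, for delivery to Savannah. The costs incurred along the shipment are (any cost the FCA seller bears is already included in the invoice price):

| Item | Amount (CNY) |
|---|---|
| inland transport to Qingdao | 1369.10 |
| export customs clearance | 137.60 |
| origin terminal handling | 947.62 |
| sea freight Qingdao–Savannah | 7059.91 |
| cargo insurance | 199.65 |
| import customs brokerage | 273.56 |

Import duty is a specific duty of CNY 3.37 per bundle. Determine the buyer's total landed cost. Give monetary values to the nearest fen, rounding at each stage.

Total landed cost: CNY 138811.20

FCA: the seller delivers export-cleared goods to the carrier; the buyer bears costs from that point.
Already in the invoice (seller's account under FCA): inland to port, export clearance — exclude.
CIF value = FCA price + origin terminal + freight + insurance = 127715.34 + 947.62 + 7059.91 + 199.65 = 135922.52
Import duty = 776 × 3.37 = 2615.12
Buyer bears: origin terminal 947.62 + freight 7059.91 + insurance 199.65 + brokerage 273.56 + duty 2615.12 = 11095.86
Landed cost = invoice 127715.34 + 11095.86 = 138811.20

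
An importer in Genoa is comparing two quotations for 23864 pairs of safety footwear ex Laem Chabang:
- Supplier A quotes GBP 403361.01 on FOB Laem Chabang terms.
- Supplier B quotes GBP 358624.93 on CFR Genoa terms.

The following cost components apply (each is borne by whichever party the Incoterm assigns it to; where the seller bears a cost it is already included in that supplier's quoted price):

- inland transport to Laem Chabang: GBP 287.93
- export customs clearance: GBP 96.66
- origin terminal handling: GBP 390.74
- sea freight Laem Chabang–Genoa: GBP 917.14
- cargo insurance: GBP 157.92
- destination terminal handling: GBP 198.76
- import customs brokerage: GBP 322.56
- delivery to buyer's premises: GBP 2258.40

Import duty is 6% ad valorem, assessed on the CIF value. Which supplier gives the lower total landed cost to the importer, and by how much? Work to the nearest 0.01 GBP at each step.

Supplier B is cheaper by GBP 48392.41

Supplier A (FOB):
CIF value = FOB price + freight + insurance = 403361.01 + 917.14 + 157.92 = 404436.07
Import duty = 404436.07 × 6% = 24266.16
Buyer bears (A): 917.14 + 157.92 + 198.76 + 322.56 + 2258.40 = 3854.78
Landed cost (A) = invoice 403361.01 + 3854.78 + duty 24266.16 = 431481.95
Supplier B (CFR):
CIF value = CFR price + insurance = 358624.93 + 157.92 = 358782.85
Import duty = 358782.85 × 6% = 21526.97
Buyer bears (B): 157.92 + 198.76 + 322.56 + 2258.40 = 2937.64
Landed cost (B) = invoice 358624.93 + 2937.64 + duty 21526.97 = 383089.54
Difference = |431481.95 − 383089.54| = 48392.41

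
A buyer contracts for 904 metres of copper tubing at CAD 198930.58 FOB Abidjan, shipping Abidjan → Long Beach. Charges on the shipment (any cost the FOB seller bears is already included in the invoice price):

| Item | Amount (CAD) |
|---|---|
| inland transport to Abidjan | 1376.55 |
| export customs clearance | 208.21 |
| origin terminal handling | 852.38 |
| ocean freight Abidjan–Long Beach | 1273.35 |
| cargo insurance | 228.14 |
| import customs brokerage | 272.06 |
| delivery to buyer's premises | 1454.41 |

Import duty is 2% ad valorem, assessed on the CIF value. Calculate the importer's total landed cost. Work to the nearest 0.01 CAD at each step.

Total landed cost: CAD 206167.18

FOB: the seller bears costs until goods are on board at the origin port; the buyer bears freight, insurance and all costs thereafter.
Already in the invoice (seller's account under FOB): inland to port, export clearance, origin terminal — exclude.
CIF value = FOB price + freight + insurance = 198930.58 + 1273.35 + 228.14 = 200432.07
Import duty = 200432.07 × 2% = 4008.64
Buyer bears: freight 1273.35 + insurance 228.14 + brokerage 272.06 + delivery 1454.41 + duty 4008.64 = 7236.60
Landed cost = invoice 198930.58 + 7236.60 = 206167.18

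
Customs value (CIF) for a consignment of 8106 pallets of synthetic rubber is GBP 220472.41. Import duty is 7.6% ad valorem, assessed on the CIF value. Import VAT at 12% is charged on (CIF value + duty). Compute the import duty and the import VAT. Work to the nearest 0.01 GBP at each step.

Import duty: GBP 16755.90; import VAT: GBP 28467.40

Import duty = 220472.41 × 7.6% = 16755.90
VAT base = CIF + duty = 220472.41 + 16755.90 = 237228.31
Import VAT = 237228.31 × 12% = 28467.40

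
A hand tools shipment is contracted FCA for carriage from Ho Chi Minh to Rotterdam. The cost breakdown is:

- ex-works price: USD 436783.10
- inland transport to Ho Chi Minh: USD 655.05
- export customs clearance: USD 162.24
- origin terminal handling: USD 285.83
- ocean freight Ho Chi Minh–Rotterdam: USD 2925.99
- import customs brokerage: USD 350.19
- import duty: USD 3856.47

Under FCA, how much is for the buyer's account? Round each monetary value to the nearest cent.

FCA: the seller delivers export-cleared goods to the carrier; the buyer bears costs from that point.
Seller's account: goods 436783.10 + inland to port 655.05 + export clearance 162.24 = 437600.39
Buyer's account: origin terminal 285.83 + freight 2925.99 + brokerage 350.19 + duty 3856.47 = 7418.48

Buyer's account: USD 7418.48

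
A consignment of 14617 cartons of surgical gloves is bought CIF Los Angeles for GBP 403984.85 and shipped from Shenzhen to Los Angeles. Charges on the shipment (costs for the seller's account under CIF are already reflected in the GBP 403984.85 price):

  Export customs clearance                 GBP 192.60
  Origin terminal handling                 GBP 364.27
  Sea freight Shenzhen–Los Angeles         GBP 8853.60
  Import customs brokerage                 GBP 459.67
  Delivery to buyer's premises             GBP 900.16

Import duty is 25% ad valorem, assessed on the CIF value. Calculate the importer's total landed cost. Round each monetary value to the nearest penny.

Total landed cost: GBP 506340.89

CIF: the seller pays costs through ocean freight and marine insurance to the destination port.
Already in the invoice (seller's account under CIF): export clearance, origin terminal, freight — exclude.
The CIF price already equals the CIF value: 403984.85
Import duty = 403984.85 × 25% = 100996.21
Buyer bears: brokerage 459.67 + delivery 900.16 + duty 100996.21 = 102356.04
Landed cost = invoice 403984.85 + 102356.04 = 506340.89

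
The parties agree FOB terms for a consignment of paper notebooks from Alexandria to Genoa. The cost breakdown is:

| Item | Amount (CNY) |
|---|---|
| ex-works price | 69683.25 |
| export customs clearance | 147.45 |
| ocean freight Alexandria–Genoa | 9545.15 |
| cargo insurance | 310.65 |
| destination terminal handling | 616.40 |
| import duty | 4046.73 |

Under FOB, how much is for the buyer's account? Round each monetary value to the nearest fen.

FOB: the seller bears costs until goods are on board at the origin port; the buyer bears freight, insurance and all costs thereafter.
Seller's account: goods 69683.25 + export clearance 147.45 = 69830.70
Buyer's account: freight 9545.15 + insurance 310.65 + destination terminal 616.40 + duty 4046.73 = 14518.93

Buyer's account: CNY 14518.93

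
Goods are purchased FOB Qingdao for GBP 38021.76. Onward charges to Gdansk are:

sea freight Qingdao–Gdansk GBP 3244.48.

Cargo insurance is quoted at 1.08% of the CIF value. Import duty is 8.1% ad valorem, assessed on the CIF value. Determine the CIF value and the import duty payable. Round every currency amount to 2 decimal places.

Let C be the CIF value. C = FOB price + freight + 1.08% × C
C − 1.08% × C = 38021.76 + 3244.48
0.9892 × C = 41266.24
C = 41266.24 / 0.9892 = 41716.78
Insurance premium = 1.08% × 41716.78 = 450.54
Import duty = 41716.78 × 8.1% = 3379.06

CIF value: GBP 41716.78; import duty: GBP 3379.06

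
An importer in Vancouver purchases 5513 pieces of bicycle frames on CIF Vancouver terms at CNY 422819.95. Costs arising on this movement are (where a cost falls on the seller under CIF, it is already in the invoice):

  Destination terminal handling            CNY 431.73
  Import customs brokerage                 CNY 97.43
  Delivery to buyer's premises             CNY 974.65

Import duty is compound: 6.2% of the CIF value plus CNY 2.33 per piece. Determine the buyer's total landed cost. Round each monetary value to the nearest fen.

CIF: the seller pays costs through ocean freight and marine insurance to the destination port.
The CIF price already equals the CIF value: 422819.95
Ad valorem component: 422819.95 × 6.2% = 26214.84
Specific component: 5513 × 2.33 = 12845.29
Import duty = 26214.84 + 12845.29 = 39060.13
Buyer bears: destination terminal 431.73 + brokerage 97.43 + delivery 974.65 + duty 39060.13 = 40563.94
Landed cost = invoice 422819.95 + 40563.94 = 463383.89

Total landed cost: CNY 463383.89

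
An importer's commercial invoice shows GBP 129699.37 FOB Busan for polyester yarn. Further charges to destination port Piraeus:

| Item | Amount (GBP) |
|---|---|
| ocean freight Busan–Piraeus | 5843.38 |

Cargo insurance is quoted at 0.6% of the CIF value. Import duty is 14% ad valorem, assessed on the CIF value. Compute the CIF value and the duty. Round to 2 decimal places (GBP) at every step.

Let C be the CIF value. C = FOB price + freight + 0.6% × C
C − 0.6% × C = 129699.37 + 5843.38
0.994 × C = 135542.75
C = 135542.75 / 0.994 = 136360.92
Insurance premium = 0.6% × 136360.92 = 818.17
Import duty = 136360.92 × 14% = 19090.53

CIF value: GBP 136360.92; import duty: GBP 19090.53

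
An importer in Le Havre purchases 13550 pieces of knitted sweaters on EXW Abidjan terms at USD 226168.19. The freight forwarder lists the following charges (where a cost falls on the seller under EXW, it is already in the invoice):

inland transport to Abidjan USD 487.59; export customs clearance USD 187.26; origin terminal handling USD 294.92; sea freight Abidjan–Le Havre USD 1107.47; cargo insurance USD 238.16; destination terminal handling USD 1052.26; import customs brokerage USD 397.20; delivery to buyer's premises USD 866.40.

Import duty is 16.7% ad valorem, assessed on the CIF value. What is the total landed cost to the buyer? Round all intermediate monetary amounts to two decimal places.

Total landed cost: USD 268956.21

EXW: the seller makes goods available at their premises; the buyer bears all onward costs.
CIF value = EXW price + inland to port + export clearance + origin terminal + freight + insurance = 226168.19 + 487.59 + 187.26 + 294.92 + 1107.47 + 238.16 = 228483.59
Import duty = 228483.59 × 16.7% = 38156.76
Buyer bears: inland to port 487.59 + export clearance 187.26 + origin terminal 294.92 + freight 1107.47 + insurance 238.16 + destination terminal 1052.26 + brokerage 397.20 + delivery 866.40 + duty 38156.76 = 42788.02
Landed cost = invoice 226168.19 + 42788.02 = 268956.21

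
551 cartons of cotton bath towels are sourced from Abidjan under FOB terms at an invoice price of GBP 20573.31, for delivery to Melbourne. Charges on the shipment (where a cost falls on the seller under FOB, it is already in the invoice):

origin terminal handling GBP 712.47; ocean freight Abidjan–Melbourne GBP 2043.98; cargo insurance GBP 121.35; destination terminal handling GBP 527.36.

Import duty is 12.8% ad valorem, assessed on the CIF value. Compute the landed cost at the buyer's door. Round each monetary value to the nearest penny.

FOB: the seller bears costs until goods are on board at the origin port; the buyer bears freight, insurance and all costs thereafter.
Already in the invoice (seller's account under FOB): origin terminal — exclude.
CIF value = FOB price + freight + insurance = 20573.31 + 2043.98 + 121.35 = 22738.64
Import duty = 22738.64 × 12.8% = 2910.55
Buyer bears: freight 2043.98 + insurance 121.35 + destination terminal 527.36 + duty 2910.55 = 5603.24
Landed cost = invoice 20573.31 + 5603.24 = 26176.55

Total landed cost: GBP 26176.55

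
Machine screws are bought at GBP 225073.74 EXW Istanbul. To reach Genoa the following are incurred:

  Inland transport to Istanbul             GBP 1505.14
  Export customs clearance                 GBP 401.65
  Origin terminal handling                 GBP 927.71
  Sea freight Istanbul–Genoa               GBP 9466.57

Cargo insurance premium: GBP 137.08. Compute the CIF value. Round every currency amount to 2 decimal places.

CIF value: GBP 237511.89

CIF = EXW price + pre-shipment costs + freight + insurance
CIF = 225073.74 + 1505.14 + 401.65 + 927.71 + 9466.57 + 137.08 = 237511.89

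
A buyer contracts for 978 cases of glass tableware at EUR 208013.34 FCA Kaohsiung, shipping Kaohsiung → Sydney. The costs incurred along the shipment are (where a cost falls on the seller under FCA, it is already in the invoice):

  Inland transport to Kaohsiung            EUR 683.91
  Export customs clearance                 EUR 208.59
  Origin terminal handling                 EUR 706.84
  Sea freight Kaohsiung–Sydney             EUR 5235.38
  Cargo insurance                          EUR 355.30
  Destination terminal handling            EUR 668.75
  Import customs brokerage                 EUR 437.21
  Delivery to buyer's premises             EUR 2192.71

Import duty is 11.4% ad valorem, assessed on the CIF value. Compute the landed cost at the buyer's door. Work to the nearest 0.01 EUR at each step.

FCA: the seller delivers export-cleared goods to the carrier; the buyer bears costs from that point.
Already in the invoice (seller's account under FCA): inland to port, export clearance — exclude.
CIF value = FCA price + origin terminal + freight + insurance = 208013.34 + 706.84 + 5235.38 + 355.30 = 214310.86
Import duty = 214310.86 × 11.4% = 24431.44
Buyer bears: origin terminal 706.84 + freight 5235.38 + insurance 355.30 + destination terminal 668.75 + brokerage 437.21 + delivery 2192.71 + duty 24431.44 = 34027.63
Landed cost = invoice 208013.34 + 34027.63 = 242040.97

Total landed cost: EUR 242040.97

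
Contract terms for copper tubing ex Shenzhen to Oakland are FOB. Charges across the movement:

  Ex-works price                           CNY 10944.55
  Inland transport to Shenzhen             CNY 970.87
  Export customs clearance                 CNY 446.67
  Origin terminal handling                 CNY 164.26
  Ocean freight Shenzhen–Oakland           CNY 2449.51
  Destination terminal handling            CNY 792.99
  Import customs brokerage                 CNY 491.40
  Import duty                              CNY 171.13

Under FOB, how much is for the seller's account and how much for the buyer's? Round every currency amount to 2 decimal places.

Seller: CNY 12526.35; buyer: CNY 3905.03

FOB: the seller bears costs until goods are on board at the origin port; the buyer bears freight, insurance and all costs thereafter.
Seller's account: goods 10944.55 + inland to port 970.87 + export clearance 446.67 + origin terminal 164.26 = 12526.35
Buyer's account: freight 2449.51 + destination terminal 792.99 + brokerage 491.40 + duty 171.13 = 3905.03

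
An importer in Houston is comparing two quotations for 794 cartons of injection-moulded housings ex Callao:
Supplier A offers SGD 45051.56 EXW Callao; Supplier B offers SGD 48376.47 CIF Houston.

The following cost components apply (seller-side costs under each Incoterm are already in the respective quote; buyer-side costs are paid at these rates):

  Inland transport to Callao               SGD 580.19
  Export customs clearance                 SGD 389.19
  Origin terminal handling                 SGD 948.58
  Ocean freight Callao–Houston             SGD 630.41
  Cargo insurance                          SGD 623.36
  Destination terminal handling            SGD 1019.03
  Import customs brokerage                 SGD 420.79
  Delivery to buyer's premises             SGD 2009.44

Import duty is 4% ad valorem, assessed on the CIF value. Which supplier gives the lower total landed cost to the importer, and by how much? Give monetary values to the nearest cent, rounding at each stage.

Supplier A is cheaper by SGD 159.31

Supplier A (EXW):
CIF value = EXW price + inland to port + export clearance + origin terminal + freight + insurance = 45051.56 + 580.19 + 389.19 + 948.58 + 630.41 + 623.36 = 48223.29
Import duty = 48223.29 × 4% = 1928.93
Buyer bears (A): 580.19 + 389.19 + 948.58 + 630.41 + 623.36 + 1019.03 + 420.79 + 2009.44 = 6620.99
Landed cost (A) = invoice 45051.56 + 6620.99 + duty 1928.93 = 53601.48
Supplier B (CIF):
The CIF price already equals the CIF value: 48376.47
Import duty = 48376.47 × 4% = 1935.06
Buyer bears (B): 1019.03 + 420.79 + 2009.44 = 3449.26
Landed cost (B) = invoice 48376.47 + 3449.26 + duty 1935.06 = 53760.79
Difference = |53601.48 − 53760.79| = 159.31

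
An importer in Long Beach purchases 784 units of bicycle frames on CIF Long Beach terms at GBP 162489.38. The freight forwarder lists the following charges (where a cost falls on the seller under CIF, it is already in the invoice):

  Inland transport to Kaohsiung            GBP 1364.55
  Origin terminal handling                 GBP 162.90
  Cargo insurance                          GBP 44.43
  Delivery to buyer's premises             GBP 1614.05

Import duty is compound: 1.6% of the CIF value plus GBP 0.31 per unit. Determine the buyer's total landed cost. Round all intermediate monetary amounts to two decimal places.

CIF: the seller pays costs through ocean freight and marine insurance to the destination port.
Already in the invoice (seller's account under CIF): inland to port, origin terminal, insurance — exclude.
The CIF price already equals the CIF value: 162489.38
Ad valorem component: 162489.38 × 1.6% = 2599.83
Specific component: 784 × 0.31 = 243.04
Import duty = 2599.83 + 243.04 = 2842.87
Buyer bears: delivery 1614.05 + duty 2842.87 = 4456.92
Landed cost = invoice 162489.38 + 4456.92 = 166946.30

Total landed cost: GBP 166946.30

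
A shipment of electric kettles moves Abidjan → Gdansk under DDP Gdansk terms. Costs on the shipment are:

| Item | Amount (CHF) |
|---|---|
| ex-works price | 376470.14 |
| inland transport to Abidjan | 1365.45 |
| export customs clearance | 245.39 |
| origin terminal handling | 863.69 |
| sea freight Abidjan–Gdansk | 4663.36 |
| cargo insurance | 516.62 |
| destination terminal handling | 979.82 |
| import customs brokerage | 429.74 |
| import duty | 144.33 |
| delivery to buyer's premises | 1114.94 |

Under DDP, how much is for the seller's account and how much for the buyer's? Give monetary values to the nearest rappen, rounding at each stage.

Seller: CHF 386793.48; buyer: CHF 0.00

DDP: the seller bears all costs including import duty.
Seller's account: goods 376470.14 + inland to port 1365.45 + export clearance 245.39 + origin terminal 863.69 + freight 4663.36 + insurance 516.62 + destination terminal 979.82 + brokerage 429.74 + duty 144.33 + delivery 1114.94 = 386793.48
Buyer's account: 0.00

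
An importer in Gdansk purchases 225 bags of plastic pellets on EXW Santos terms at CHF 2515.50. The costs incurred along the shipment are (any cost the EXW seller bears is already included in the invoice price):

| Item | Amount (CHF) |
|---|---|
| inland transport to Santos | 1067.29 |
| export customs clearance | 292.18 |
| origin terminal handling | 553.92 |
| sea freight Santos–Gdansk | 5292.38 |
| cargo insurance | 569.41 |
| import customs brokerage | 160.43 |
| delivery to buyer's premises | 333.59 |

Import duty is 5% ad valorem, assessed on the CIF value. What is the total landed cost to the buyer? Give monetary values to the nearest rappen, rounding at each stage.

Total landed cost: CHF 11299.23

EXW: the seller makes goods available at their premises; the buyer bears all onward costs.
CIF value = EXW price + inland to port + export clearance + origin terminal + freight + insurance = 2515.50 + 1067.29 + 292.18 + 553.92 + 5292.38 + 569.41 = 10290.68
Import duty = 10290.68 × 5% = 514.53
Buyer bears: inland to port 1067.29 + export clearance 292.18 + origin terminal 553.92 + freight 5292.38 + insurance 569.41 + brokerage 160.43 + delivery 333.59 + duty 514.53 = 8783.73
Landed cost = invoice 2515.50 + 8783.73 = 11299.23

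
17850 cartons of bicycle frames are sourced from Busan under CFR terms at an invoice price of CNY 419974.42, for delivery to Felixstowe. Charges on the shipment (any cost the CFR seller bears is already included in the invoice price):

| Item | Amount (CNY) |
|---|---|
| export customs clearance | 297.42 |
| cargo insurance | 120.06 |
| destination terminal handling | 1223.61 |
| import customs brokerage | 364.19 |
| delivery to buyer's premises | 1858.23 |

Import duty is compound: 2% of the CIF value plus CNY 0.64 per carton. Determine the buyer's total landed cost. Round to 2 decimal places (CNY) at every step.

CFR: the seller pays costs through ocean freight to the destination port, but not insurance.
Already in the invoice (seller's account under CFR): export clearance — exclude.
CIF value = CFR price + insurance = 419974.42 + 120.06 = 420094.48
Ad valorem component: 420094.48 × 2% = 8401.89
Specific component: 17850 × 0.64 = 11424.00
Import duty = 8401.89 + 11424.00 = 19825.89
Buyer bears: insurance 120.06 + destination terminal 1223.61 + brokerage 364.19 + delivery 1858.23 + duty 19825.89 = 23391.98
Landed cost = invoice 419974.42 + 23391.98 = 443366.40

Total landed cost: CNY 443366.40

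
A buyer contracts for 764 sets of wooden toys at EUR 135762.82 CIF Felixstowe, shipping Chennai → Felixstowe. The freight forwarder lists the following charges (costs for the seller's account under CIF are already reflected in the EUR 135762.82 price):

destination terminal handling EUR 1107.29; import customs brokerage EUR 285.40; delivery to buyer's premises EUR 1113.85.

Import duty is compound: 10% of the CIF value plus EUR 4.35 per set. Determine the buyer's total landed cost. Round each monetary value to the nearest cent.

Total landed cost: EUR 155169.04

CIF: the seller pays costs through ocean freight and marine insurance to the destination port.
The CIF price already equals the CIF value: 135762.82
Ad valorem component: 135762.82 × 10% = 13576.28
Specific component: 764 × 4.35 = 3323.40
Import duty = 13576.28 + 3323.40 = 16899.68
Buyer bears: destination terminal 1107.29 + brokerage 285.40 + delivery 1113.85 + duty 16899.68 = 19406.22
Landed cost = invoice 135762.82 + 19406.22 = 155169.04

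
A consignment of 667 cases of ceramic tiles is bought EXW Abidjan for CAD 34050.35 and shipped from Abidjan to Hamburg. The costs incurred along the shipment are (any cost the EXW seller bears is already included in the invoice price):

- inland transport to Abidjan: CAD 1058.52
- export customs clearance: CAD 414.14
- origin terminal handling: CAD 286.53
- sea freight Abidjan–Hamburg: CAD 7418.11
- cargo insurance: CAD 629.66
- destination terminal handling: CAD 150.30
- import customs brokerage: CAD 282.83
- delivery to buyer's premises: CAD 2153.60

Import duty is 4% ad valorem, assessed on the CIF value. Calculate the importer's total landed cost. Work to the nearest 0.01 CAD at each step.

EXW: the seller makes goods available at their premises; the buyer bears all onward costs.
CIF value = EXW price + inland to port + export clearance + origin terminal + freight + insurance = 34050.35 + 1058.52 + 414.14 + 286.53 + 7418.11 + 629.66 = 43857.31
Import duty = 43857.31 × 4% = 1754.29
Buyer bears: inland to port 1058.52 + export clearance 414.14 + origin terminal 286.53 + freight 7418.11 + insurance 629.66 + destination terminal 150.30 + brokerage 282.83 + delivery 2153.60 + duty 1754.29 = 14147.98
Landed cost = invoice 34050.35 + 14147.98 = 48198.33

Total landed cost: CAD 48198.33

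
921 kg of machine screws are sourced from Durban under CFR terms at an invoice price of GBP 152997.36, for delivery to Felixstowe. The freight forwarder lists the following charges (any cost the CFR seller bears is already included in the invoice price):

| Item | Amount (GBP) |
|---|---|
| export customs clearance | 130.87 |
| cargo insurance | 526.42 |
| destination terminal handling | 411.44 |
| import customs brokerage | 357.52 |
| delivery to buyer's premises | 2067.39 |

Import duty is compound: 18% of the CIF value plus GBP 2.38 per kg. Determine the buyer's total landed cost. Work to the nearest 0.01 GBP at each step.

Total landed cost: GBP 186186.39

CFR: the seller pays costs through ocean freight to the destination port, but not insurance.
Already in the invoice (seller's account under CFR): export clearance — exclude.
CIF value = CFR price + insurance = 152997.36 + 526.42 = 153523.78
Ad valorem component: 153523.78 × 18% = 27634.28
Specific component: 921 × 2.38 = 2191.98
Import duty = 27634.28 + 2191.98 = 29826.26
Buyer bears: insurance 526.42 + destination terminal 411.44 + brokerage 357.52 + delivery 2067.39 + duty 29826.26 = 33189.03
Landed cost = invoice 152997.36 + 33189.03 = 186186.39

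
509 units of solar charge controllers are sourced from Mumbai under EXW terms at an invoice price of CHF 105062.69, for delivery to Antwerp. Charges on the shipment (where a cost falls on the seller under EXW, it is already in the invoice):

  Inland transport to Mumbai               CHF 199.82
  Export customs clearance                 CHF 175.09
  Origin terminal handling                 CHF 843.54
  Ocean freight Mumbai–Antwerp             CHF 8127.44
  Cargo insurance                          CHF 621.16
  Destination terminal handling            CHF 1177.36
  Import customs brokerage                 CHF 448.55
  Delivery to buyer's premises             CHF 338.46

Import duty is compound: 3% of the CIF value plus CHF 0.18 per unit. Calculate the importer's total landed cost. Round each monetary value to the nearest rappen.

EXW: the seller makes goods available at their premises; the buyer bears all onward costs.
CIF value = EXW price + inland to port + export clearance + origin terminal + freight + insurance = 105062.69 + 199.82 + 175.09 + 843.54 + 8127.44 + 621.16 = 115029.74
Ad valorem component: 115029.74 × 3% = 3450.89
Specific component: 509 × 0.18 = 91.62
Import duty = 3450.89 + 91.62 = 3542.51
Buyer bears: inland to port 199.82 + export clearance 175.09 + origin terminal 843.54 + freight 8127.44 + insurance 621.16 + destination terminal 1177.36 + brokerage 448.55 + delivery 338.46 + duty 3542.51 = 15473.93
Landed cost = invoice 105062.69 + 15473.93 = 120536.62

Total landed cost: CHF 120536.62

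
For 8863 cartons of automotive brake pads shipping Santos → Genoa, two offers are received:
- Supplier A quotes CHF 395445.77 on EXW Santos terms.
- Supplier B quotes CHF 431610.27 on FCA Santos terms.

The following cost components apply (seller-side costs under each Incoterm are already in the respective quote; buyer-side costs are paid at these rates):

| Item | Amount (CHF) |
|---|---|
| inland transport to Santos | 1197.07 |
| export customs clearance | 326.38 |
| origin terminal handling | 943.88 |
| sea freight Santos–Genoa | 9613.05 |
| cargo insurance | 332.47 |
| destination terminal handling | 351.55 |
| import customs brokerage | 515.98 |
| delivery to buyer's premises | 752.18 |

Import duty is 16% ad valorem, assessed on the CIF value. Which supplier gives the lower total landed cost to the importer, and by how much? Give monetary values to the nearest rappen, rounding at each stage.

Supplier A is cheaper by CHF 40183.62

Supplier A (EXW):
CIF value = EXW price + inland to port + export clearance + origin terminal + freight + insurance = 395445.77 + 1197.07 + 326.38 + 943.88 + 9613.05 + 332.47 = 407858.62
Import duty = 407858.62 × 16% = 65257.38
Buyer bears (A): 1197.07 + 326.38 + 943.88 + 9613.05 + 332.47 + 351.55 + 515.98 + 752.18 = 14032.56
Landed cost (A) = invoice 395445.77 + 14032.56 + duty 65257.38 = 474735.71
Supplier B (FCA):
CIF value = FCA price + origin terminal + freight + insurance = 431610.27 + 943.88 + 9613.05 + 332.47 = 442499.67
Import duty = 442499.67 × 16% = 70799.95
Buyer bears (B): 943.88 + 9613.05 + 332.47 + 351.55 + 515.98 + 752.18 = 12509.11
Landed cost (B) = invoice 431610.27 + 12509.11 + duty 70799.95 = 514919.33
Difference = |474735.71 − 514919.33| = 40183.62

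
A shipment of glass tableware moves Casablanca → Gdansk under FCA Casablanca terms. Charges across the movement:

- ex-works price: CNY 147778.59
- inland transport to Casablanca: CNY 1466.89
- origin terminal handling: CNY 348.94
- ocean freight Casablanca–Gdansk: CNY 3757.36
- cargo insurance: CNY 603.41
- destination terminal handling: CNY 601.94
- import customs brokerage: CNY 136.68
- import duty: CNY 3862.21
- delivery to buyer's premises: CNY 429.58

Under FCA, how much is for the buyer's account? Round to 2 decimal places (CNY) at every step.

Buyer's account: CNY 9740.12

FCA: the seller delivers export-cleared goods to the carrier; the buyer bears costs from that point.
Seller's account: goods 147778.59 + inland to port 1466.89 = 149245.48
Buyer's account: origin terminal 348.94 + freight 3757.36 + insurance 603.41 + destination terminal 601.94 + brokerage 136.68 + duty 3862.21 + delivery 429.58 = 9740.12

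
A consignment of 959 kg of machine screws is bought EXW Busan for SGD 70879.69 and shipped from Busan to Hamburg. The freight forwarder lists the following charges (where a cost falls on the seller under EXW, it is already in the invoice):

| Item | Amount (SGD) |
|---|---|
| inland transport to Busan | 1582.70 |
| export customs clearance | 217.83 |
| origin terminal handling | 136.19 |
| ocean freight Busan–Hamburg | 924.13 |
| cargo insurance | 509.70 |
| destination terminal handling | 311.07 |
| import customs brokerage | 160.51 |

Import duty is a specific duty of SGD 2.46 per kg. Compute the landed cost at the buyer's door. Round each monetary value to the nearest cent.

Total landed cost: SGD 77080.96

EXW: the seller makes goods available at their premises; the buyer bears all onward costs.
CIF value = EXW price + inland to port + export clearance + origin terminal + freight + insurance = 70879.69 + 1582.70 + 217.83 + 136.19 + 924.13 + 509.70 = 74250.24
Import duty = 959 × 2.46 = 2359.14
Buyer bears: inland to port 1582.70 + export clearance 217.83 + origin terminal 136.19 + freight 924.13 + insurance 509.70 + destination terminal 311.07 + brokerage 160.51 + duty 2359.14 = 6201.27
Landed cost = invoice 70879.69 + 6201.27 = 77080.96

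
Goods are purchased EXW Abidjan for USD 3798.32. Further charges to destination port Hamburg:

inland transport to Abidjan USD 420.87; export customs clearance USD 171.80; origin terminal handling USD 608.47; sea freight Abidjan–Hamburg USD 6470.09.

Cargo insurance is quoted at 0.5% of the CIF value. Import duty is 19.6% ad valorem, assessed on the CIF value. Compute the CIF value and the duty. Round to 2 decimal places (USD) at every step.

Let C be the CIF value. C = EXW price + pre-shipment costs + freight + 0.5% × C
C − 0.5% × C = 3798.32 + 420.87 + 171.80 + 608.47 + 6470.09
0.995 × C = 11469.55
C = 11469.55 / 0.995 = 11527.19
Insurance premium = 0.5% × 11527.19 = 57.64
Import duty = 11527.19 × 19.6% = 2259.33

CIF value: USD 11527.19; import duty: USD 2259.33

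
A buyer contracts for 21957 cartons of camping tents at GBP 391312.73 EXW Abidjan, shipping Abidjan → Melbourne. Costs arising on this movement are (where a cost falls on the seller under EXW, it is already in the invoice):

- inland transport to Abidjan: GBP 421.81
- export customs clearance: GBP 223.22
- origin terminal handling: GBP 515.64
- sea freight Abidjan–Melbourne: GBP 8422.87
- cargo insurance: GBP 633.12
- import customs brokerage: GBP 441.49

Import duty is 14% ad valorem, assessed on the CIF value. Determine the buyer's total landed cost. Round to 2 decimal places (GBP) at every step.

Total landed cost: GBP 458184.99

EXW: the seller makes goods available at their premises; the buyer bears all onward costs.
CIF value = EXW price + inland to port + export clearance + origin terminal + freight + insurance = 391312.73 + 421.81 + 223.22 + 515.64 + 8422.87 + 633.12 = 401529.39
Import duty = 401529.39 × 14% = 56214.11
Buyer bears: inland to port 421.81 + export clearance 223.22 + origin terminal 515.64 + freight 8422.87 + insurance 633.12 + brokerage 441.49 + duty 56214.11 = 66872.26
Landed cost = invoice 391312.73 + 66872.26 = 458184.99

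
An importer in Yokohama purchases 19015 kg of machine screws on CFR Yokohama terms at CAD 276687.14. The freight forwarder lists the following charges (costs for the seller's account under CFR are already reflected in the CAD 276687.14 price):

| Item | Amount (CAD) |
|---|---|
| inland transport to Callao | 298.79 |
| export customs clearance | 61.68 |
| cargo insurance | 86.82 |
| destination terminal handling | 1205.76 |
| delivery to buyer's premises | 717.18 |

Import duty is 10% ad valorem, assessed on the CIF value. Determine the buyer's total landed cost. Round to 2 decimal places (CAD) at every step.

CFR: the seller pays costs through ocean freight to the destination port, but not insurance.
Already in the invoice (seller's account under CFR): inland to port, export clearance — exclude.
CIF value = CFR price + insurance = 276687.14 + 86.82 = 276773.96
Import duty = 276773.96 × 10% = 27677.40
Buyer bears: insurance 86.82 + destination terminal 1205.76 + delivery 717.18 + duty 27677.40 = 29687.16
Landed cost = invoice 276687.14 + 29687.16 = 306374.30

Total landed cost: CAD 306374.30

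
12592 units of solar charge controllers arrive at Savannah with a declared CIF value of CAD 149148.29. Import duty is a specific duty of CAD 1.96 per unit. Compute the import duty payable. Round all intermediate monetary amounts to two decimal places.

Import duty: CAD 24680.32

Import duty = 12592 × 1.96 = 24680.32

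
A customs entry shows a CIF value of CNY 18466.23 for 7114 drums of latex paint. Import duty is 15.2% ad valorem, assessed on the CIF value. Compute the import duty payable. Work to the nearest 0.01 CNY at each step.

Import duty = 18466.23 × 15.2% = 2806.87

Import duty: CNY 2806.87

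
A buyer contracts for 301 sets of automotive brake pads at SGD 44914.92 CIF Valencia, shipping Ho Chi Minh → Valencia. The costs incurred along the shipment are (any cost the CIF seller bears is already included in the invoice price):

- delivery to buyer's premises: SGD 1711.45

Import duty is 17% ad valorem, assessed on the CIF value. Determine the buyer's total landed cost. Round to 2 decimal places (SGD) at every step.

Total landed cost: SGD 54261.91

CIF: the seller pays costs through ocean freight and marine insurance to the destination port.
The CIF price already equals the CIF value: 44914.92
Import duty = 44914.92 × 17% = 7635.54
Buyer bears: delivery 1711.45 + duty 7635.54 = 9346.99
Landed cost = invoice 44914.92 + 9346.99 = 54261.91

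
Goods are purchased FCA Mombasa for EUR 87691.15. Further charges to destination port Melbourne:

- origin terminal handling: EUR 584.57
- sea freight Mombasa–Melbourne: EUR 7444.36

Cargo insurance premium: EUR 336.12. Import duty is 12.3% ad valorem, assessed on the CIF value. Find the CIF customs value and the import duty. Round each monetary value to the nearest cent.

CIF value: EUR 96056.20; import duty: EUR 11814.91

CIF = FCA price + pre-shipment costs + freight + insurance
CIF = 87691.15 + 584.57 + 7444.36 + 336.12 = 96056.20
Import duty = 96056.20 × 12.3% = 11814.91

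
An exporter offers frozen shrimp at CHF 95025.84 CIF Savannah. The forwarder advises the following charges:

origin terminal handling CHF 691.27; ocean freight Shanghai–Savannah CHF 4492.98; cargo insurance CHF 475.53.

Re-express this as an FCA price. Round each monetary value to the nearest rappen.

From CIF to FCA, the seller no longer bears: origin terminal, freight, insurance.
FCA price = 95025.84 − 691.27 − 4492.98 − 475.53 = 89366.06

FCA price: CHF 89366.06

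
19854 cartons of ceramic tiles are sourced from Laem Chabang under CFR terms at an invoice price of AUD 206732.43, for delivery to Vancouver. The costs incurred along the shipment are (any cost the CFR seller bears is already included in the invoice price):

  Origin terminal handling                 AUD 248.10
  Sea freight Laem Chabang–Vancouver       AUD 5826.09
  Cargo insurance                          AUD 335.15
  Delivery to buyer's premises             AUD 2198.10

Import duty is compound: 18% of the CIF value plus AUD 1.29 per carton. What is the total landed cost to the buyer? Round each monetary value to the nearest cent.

CFR: the seller pays costs through ocean freight to the destination port, but not insurance.
Already in the invoice (seller's account under CFR): origin terminal, freight — exclude.
CIF value = CFR price + insurance = 206732.43 + 335.15 = 207067.58
Ad valorem component: 207067.58 × 18% = 37272.16
Specific component: 19854 × 1.29 = 25611.66
Import duty = 37272.16 + 25611.66 = 62883.82
Buyer bears: insurance 335.15 + delivery 2198.10 + duty 62883.82 = 65417.07
Landed cost = invoice 206732.43 + 65417.07 = 272149.50

Total landed cost: AUD 272149.50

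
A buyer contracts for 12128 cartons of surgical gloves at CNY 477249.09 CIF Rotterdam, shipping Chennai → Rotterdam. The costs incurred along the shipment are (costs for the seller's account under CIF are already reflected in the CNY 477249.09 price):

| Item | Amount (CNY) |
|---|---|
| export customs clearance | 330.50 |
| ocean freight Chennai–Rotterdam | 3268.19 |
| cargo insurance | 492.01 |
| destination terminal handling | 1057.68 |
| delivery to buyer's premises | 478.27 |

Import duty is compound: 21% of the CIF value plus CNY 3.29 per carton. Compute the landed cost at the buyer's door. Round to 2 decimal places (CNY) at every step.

CIF: the seller pays costs through ocean freight and marine insurance to the destination port.
Already in the invoice (seller's account under CIF): export clearance, freight, insurance — exclude.
The CIF price already equals the CIF value: 477249.09
Ad valorem component: 477249.09 × 21% = 100222.31
Specific component: 12128 × 3.29 = 39901.12
Import duty = 100222.31 + 39901.12 = 140123.43
Buyer bears: destination terminal 1057.68 + delivery 478.27 + duty 140123.43 = 141659.38
Landed cost = invoice 477249.09 + 141659.38 = 618908.47

Total landed cost: CNY 618908.47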